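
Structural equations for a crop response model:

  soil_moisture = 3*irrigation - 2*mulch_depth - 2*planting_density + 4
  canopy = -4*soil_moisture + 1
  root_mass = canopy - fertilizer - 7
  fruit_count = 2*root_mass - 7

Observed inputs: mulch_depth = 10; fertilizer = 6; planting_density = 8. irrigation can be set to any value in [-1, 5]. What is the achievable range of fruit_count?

Substituting into the soil_moisture equation gives soil_moisture = 3*irrigation - 32.
Substituting into the canopy equation gives canopy = -12*irrigation + 129.
Substituting into the root_mass equation gives root_mass = -12*irrigation + 116.
fruit_count becomes -24*irrigation + 225.
Linear in irrigation, so extremes are at the endpoints: irrigation = -1 gives fruit_count = 249; irrigation = 5 gives fruit_count = 105.

105 to 249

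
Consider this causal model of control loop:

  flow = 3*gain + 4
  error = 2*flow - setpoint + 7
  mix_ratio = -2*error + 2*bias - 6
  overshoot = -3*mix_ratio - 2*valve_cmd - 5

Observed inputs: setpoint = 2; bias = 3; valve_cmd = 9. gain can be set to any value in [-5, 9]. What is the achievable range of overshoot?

Substituting into the error equation gives error = 6*gain + 13.
Substituting into the mix_ratio equation gives mix_ratio = -12*gain - 26.
overshoot becomes 36*gain + 55.
Linear in gain, so extremes are at the endpoints: gain = -5 gives overshoot = -125; gain = 9 gives overshoot = 379.

-125 to 379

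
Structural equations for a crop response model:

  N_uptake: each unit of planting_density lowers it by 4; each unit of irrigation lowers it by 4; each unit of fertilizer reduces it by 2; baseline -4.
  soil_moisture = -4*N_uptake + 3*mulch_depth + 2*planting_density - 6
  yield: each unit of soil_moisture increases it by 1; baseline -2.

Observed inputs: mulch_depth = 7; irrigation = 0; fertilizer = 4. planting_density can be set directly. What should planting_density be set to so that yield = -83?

planting_density = -8

Substituting into the N_uptake equation gives N_uptake = -4*planting_density - 12.
Substituting into the soil_moisture equation gives soil_moisture = 18*planting_density + 63.
So yield = 18*planting_density + 61.
Solve 18*planting_density + 61 = -83: planting_density = (-83 - 61) / 18 = -8.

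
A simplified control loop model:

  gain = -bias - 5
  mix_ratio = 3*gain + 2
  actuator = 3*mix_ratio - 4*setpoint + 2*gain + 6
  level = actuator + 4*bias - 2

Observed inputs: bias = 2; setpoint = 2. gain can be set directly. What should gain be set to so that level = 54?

gain = 4

Intervening on gain fixes its value directly, overriding its dependence on bias.
Substituting into the actuator equation gives actuator = 11*gain + 4.
This gives level = 11*gain + 10.
Solve 11*gain + 10 = 54: gain = (54 - 10) / 11 = 4.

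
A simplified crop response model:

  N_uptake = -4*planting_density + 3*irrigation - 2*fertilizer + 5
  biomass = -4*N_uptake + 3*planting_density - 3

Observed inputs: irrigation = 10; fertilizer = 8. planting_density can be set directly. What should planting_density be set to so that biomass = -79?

planting_density = 0

Substituting into the N_uptake equation gives N_uptake = -4*planting_density + 19.
This gives biomass = 19*planting_density - 79.
Solve 19*planting_density - 79 = -79: planting_density = (-79 + 79) / 19 = 0.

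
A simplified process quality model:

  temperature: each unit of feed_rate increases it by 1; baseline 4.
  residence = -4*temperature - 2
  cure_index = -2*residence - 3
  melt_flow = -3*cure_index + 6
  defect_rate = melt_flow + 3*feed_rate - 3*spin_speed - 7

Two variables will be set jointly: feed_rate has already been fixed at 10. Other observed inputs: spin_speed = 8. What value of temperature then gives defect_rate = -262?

With feed_rate held at 10:
Intervening on temperature fixes its value directly, overriding its dependence on feed_rate.
Substituting into the cure_index equation gives cure_index = 8*temperature + 1.
Substituting into the melt_flow equation gives melt_flow = -24*temperature + 3.
Substituting into the defect_rate equation gives defect_rate = -24*temperature + 2.
Solve -24*temperature + 2 = -262: temperature = (-262 - 2) / -24 = 11.

temperature = 11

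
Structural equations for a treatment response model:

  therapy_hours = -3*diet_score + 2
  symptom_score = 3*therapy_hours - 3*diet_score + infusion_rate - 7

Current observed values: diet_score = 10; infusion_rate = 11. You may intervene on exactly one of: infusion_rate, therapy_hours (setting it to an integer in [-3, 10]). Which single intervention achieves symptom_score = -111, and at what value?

Intervening on infusion_rate: with other inputs at their observed values, symptom_score = infusion_rate - 121. Solving for -111 gives infusion_rate = 10, within [-3, 10].
Intervening on therapy_hours: symptom_score = 3*therapy_hours - 26. Reaching -111 requires therapy_hours = -85/3, not an integer.

set infusion_rate = 10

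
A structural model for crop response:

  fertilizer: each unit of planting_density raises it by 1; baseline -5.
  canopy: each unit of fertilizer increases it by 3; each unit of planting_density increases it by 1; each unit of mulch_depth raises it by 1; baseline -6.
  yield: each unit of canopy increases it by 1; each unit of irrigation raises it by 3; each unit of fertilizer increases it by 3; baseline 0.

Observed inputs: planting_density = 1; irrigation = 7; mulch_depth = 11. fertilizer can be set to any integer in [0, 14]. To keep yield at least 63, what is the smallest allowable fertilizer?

fertilizer = 6

Intervening on fertilizer fixes its value directly, overriding its dependence on planting_density.
Substituting into the canopy equation gives canopy = 3*fertilizer + 6.
This gives yield = 6*fertilizer + 27.
Require 6*fertilizer + 27 ≥ 63, so fertilizer ≥ 6.
The smallest integer in [0, 14] satisfying this is 6.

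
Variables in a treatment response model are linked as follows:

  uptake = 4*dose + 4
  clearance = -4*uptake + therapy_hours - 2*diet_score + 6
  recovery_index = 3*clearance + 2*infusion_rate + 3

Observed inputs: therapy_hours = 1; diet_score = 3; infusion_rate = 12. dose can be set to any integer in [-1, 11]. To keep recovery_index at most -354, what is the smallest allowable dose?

dose = 7

Substituting into the clearance equation gives clearance = -16*dose - 15.
So recovery_index = -48*dose - 18.
Require -48*dose - 18 ≤ -354, so dose ≥ 7.
The smallest integer in [-1, 11] satisfying this is 7.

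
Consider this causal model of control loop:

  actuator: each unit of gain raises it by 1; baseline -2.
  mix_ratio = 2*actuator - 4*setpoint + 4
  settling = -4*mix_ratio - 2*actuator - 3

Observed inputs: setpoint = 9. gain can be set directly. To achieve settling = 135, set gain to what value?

Substituting into the mix_ratio equation gives mix_ratio = 2*gain - 36.
So settling = -10*gain + 145.
Solve -10*gain + 145 = 135: gain = (135 - 145) / -10 = 1.

gain = 1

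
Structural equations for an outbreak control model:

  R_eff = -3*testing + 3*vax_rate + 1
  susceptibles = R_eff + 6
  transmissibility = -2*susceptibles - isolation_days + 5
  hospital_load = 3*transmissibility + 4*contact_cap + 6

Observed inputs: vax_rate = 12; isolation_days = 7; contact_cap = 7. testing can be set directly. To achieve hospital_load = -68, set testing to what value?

Substituting into the R_eff equation gives R_eff = -3*testing + 37.
This gives susceptibles = -3*testing + 43.
Substituting into the transmissibility equation gives transmissibility = 6*testing - 88.
Substituting into the hospital_load equation gives hospital_load = 18*testing - 230.
Solve 18*testing - 230 = -68: testing = (-68 + 230) / 18 = 9.

testing = 9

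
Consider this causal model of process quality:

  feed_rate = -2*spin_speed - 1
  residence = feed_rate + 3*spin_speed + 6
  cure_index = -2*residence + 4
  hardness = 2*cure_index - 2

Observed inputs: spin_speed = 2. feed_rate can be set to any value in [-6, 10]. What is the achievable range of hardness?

-82 to -18

Intervening on feed_rate fixes its value directly, overriding its dependence on spin_speed.
Substituting into the residence equation gives residence = feed_rate + 12.
cure_index becomes -2*feed_rate - 20.
Substituting into the hardness equation gives hardness = -4*feed_rate - 42.
Linear in feed_rate, so extremes are at the endpoints: feed_rate = -6 gives hardness = -18; feed_rate = 10 gives hardness = -82.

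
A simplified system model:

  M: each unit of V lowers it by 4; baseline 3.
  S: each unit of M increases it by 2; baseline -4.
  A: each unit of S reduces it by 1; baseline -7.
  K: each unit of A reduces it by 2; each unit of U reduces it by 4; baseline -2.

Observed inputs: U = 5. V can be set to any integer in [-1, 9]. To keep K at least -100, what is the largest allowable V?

Substituting into the S equation gives S = -8*V + 2.
Substituting into the A equation gives A = 8*V - 9.
K becomes -16*V - 4.
Require -16*V - 4 ≥ -100, so V ≤ 6.
The largest integer in [-1, 9] satisfying this is 6.

V = 6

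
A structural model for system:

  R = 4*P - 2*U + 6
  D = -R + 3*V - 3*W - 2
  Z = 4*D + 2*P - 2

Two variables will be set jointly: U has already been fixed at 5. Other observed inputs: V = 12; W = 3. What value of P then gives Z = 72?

With U held at 5:
Substituting into the R equation gives R = 4*P - 4.
D becomes -4*P + 29.
Substituting into the Z equation gives Z = -14*P + 114.
Solve -14*P + 114 = 72: P = (72 - 114) / -14 = 3.

P = 3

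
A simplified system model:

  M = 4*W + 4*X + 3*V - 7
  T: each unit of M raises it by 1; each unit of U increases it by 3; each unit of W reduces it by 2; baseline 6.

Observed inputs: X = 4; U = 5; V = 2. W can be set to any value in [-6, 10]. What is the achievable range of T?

Substituting into the M equation gives M = 4*W + 15.
So T = 2*W + 36.
Linear in W, so extremes are at the endpoints: W = -6 gives T = 24; W = 10 gives T = 56.

24 to 56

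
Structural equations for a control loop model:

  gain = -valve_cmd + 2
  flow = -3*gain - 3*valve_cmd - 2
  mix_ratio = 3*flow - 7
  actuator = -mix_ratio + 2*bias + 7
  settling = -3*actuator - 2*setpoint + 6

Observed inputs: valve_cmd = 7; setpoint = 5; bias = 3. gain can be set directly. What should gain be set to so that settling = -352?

Intervening on gain fixes its value directly, overriding its dependence on valve_cmd.
Substituting into the flow equation gives flow = -3*gain - 23.
So mix_ratio = -9*gain - 76.
This gives actuator = 9*gain + 89.
Substituting into the settling equation gives settling = -27*gain - 271.
Solve -27*gain - 271 = -352: gain = (-352 + 271) / -27 = 3.

gain = 3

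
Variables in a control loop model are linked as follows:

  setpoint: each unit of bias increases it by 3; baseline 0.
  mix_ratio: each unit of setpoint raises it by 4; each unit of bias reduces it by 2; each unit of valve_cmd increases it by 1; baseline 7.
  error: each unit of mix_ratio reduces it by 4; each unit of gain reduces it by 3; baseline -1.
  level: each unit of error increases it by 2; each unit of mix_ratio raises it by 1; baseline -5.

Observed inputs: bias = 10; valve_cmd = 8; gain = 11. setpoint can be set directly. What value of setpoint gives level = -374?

setpoint = 12

Intervening on setpoint fixes its value directly, overriding its dependence on bias.
Substituting into the mix_ratio equation gives mix_ratio = 4*setpoint - 5.
Substituting into the error equation gives error = -16*setpoint - 14.
So level = -28*setpoint - 38.
Solve -28*setpoint - 38 = -374: setpoint = (-374 + 38) / -28 = 12.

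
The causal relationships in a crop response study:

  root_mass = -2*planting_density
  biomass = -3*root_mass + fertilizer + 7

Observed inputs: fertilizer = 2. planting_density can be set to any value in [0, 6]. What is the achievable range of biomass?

Substituting into the biomass equation gives biomass = 6*planting_density + 9.
Linear in planting_density, so extremes are at the endpoints: planting_density = 0 gives biomass = 9; planting_density = 6 gives biomass = 45.

9 to 45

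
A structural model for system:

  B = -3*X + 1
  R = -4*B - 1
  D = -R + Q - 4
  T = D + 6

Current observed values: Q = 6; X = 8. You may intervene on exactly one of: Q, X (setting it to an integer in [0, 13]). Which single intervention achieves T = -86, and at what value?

set Q = 3

Intervening on Q: with other inputs at their observed values, T = Q - 89. Solving for -86 gives Q = 3, within [0, 13].
Intervening on X: T = -12*X + 13. Reaching -86 requires X = 33/4, not an integer.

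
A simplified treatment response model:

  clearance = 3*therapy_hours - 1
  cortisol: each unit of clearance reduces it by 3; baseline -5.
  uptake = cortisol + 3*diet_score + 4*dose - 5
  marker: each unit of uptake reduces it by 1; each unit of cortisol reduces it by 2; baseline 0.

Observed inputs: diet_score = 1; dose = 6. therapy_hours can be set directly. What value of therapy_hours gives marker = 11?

therapy_hours = 1

Substituting into the cortisol equation gives cortisol = -9*therapy_hours - 2.
uptake becomes -9*therapy_hours + 20.
So marker = 27*therapy_hours - 16.
Solve 27*therapy_hours - 16 = 11: therapy_hours = (11 + 16) / 27 = 1.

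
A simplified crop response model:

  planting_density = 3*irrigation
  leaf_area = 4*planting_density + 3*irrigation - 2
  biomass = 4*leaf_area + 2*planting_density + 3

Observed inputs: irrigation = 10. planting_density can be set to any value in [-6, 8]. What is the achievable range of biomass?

7 to 259

Intervening on planting_density fixes its value directly, overriding its dependence on irrigation.
Substituting into the leaf_area equation gives leaf_area = 4*planting_density + 28.
Substituting into the biomass equation gives biomass = 18*planting_density + 115.
Linear in planting_density, so extremes are at the endpoints: planting_density = -6 gives biomass = 7; planting_density = 8 gives biomass = 259.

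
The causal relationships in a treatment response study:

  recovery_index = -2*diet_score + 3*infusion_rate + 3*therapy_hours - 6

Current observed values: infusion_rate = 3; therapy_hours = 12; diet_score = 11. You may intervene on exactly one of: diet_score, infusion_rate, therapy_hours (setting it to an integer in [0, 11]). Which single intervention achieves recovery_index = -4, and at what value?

Intervening on diet_score: recovery_index = -2*diet_score + 39. Reaching -4 requires diet_score = 43/2, not an integer.
Intervening on infusion_rate: recovery_index = 3*infusion_rate + 8. Reaching -4 requires infusion_rate = -4, outside [0, 11].
Intervening on therapy_hours: with other inputs at their observed values, recovery_index = 3*therapy_hours - 19. Solving for -4 gives therapy_hours = 5, within [0, 11].

set therapy_hours = 5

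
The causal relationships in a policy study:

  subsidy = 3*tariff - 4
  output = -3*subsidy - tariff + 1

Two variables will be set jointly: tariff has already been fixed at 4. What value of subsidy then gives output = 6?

subsidy = -3

With tariff held at 4:
Intervening on subsidy fixes its value directly, overriding its dependence on tariff.
Substituting into the output equation gives output = -3*subsidy - 3.
Solve -3*subsidy - 3 = 6: subsidy = (6 + 3) / -3 = -3.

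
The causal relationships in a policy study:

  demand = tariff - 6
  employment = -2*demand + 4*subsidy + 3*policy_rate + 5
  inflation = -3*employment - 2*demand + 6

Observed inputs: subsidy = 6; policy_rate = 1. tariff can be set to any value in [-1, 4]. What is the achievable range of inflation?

-118 to -98

Substituting into the employment equation gives employment = -2*tariff + 44.
Substituting into the inflation equation gives inflation = 4*tariff - 114.
Linear in tariff, so extremes are at the endpoints: tariff = -1 gives inflation = -118; tariff = 4 gives inflation = -98.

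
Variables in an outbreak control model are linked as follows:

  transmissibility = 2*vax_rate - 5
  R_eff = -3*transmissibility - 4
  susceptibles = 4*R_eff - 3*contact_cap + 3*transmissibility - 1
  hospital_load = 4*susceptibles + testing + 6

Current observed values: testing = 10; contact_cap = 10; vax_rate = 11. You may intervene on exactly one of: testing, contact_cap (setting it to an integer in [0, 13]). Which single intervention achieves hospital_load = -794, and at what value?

set testing = 0

Intervening on testing: with other inputs at their observed values, hospital_load = testing - 794. Solving for -794 gives testing = 0, within [0, 13].
Intervening on contact_cap: hospital_load = -12*contact_cap - 664. Reaching -794 requires contact_cap = 65/6, not an integer.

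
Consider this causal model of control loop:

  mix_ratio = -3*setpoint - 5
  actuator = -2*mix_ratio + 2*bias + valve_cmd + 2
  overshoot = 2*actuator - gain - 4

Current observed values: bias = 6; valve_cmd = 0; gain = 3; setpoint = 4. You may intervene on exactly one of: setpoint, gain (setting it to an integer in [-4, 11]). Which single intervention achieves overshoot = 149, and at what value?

set setpoint = 9

Intervening on setpoint: with other inputs at their observed values, overshoot = 12*setpoint + 41. Solving for 149 gives setpoint = 9, within [-4, 11].
Intervening on gain: overshoot = -gain + 92. Reaching 149 requires gain = -57, outside [-4, 11].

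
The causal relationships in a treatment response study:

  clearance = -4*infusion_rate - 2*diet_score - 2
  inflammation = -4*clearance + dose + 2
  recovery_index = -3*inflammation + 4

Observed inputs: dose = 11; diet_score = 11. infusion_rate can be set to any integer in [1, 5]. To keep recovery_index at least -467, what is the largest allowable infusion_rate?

Substituting into the clearance equation gives clearance = -4*infusion_rate - 24.
inflammation becomes 16*infusion_rate + 109.
Substituting into the recovery_index equation gives recovery_index = -48*infusion_rate - 323.
Require -48*infusion_rate - 323 ≥ -467, so infusion_rate ≤ 3.
The largest integer in [1, 5] satisfying this is 3.

infusion_rate = 3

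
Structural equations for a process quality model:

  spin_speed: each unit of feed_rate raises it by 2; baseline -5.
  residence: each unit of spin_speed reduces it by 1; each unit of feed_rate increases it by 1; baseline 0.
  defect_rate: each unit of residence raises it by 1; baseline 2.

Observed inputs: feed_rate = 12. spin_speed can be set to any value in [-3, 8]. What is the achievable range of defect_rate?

6 to 17

Intervening on spin_speed fixes its value directly, overriding its dependence on feed_rate.
Substituting into the residence equation gives residence = -spin_speed + 12.
Substituting into the defect_rate equation gives defect_rate = -spin_speed + 14.
Linear in spin_speed, so extremes are at the endpoints: spin_speed = -3 gives defect_rate = 17; spin_speed = 8 gives defect_rate = 6.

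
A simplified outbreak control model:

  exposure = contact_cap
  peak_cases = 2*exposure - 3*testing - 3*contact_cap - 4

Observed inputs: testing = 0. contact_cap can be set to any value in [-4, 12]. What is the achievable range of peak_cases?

Substituting into the peak_cases equation gives peak_cases = -contact_cap - 4.
Linear in contact_cap, so extremes are at the endpoints: contact_cap = -4 gives peak_cases = 0; contact_cap = 12 gives peak_cases = -16.

-16 to 0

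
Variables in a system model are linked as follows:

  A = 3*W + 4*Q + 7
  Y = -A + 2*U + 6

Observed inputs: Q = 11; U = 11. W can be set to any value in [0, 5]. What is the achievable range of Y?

-38 to -23

Substituting into the A equation gives A = 3*W + 51.
Y becomes -3*W - 23.
Linear in W, so extremes are at the endpoints: W = 0 gives Y = -23; W = 5 gives Y = -38.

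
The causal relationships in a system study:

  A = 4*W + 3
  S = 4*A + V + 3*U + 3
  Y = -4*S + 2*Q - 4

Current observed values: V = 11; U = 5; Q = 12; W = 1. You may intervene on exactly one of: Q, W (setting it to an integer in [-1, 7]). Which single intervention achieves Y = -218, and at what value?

set Q = 7

Intervening on Q: with other inputs at their observed values, Y = 2*Q - 232. Solving for -218 gives Q = 7, within [-1, 7].
Intervening on W: Y = -64*W - 144. Reaching -218 requires W = 37/32, not an integer.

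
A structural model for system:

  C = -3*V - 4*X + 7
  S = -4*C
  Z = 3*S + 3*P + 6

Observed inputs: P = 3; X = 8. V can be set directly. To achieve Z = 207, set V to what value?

V = -3

Substituting into the C equation gives C = -3*V - 25.
Substituting into the S equation gives S = 12*V + 100.
Z becomes 36*V + 315.
Solve 36*V + 315 = 207: V = (207 - 315) / 36 = -3.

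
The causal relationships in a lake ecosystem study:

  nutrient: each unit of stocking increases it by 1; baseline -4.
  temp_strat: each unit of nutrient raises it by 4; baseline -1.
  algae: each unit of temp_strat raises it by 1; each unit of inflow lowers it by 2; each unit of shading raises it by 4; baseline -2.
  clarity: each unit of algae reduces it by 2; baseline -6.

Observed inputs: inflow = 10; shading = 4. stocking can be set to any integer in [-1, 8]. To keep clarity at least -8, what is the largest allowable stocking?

Substituting into the temp_strat equation gives temp_strat = 4*stocking - 17.
Substituting into the algae equation gives algae = 4*stocking - 23.
So clarity = -8*stocking + 40.
Require -8*stocking + 40 ≥ -8, so stocking ≤ 6.
The largest integer in [-1, 8] satisfying this is 6.

stocking = 6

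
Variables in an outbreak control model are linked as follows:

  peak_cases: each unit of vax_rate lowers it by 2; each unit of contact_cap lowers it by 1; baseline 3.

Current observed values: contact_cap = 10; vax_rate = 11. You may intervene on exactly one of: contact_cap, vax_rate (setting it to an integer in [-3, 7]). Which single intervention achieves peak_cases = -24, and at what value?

set contact_cap = 5

Intervening on contact_cap: with other inputs at their observed values, peak_cases = -contact_cap - 19. Solving for -24 gives contact_cap = 5, within [-3, 7].
Intervening on vax_rate: peak_cases = -2*vax_rate - 7. Reaching -24 requires vax_rate = 17/2, not an integer.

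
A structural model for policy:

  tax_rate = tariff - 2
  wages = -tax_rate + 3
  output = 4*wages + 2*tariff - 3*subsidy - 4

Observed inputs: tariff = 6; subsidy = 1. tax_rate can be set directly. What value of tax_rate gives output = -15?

tax_rate = 8

Intervening on tax_rate fixes its value directly, overriding its dependence on tariff.
Substituting into the output equation gives output = -4*tax_rate + 17.
Solve -4*tax_rate + 17 = -15: tax_rate = (-15 - 17) / -4 = 8.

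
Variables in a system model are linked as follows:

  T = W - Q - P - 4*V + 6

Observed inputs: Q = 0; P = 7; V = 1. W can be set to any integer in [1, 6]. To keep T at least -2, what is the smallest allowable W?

W = 3

Substituting into the T equation gives T = W - 5.
Require W - 5 ≥ -2, so W ≥ 3.
The smallest integer in [1, 6] satisfying this is 3.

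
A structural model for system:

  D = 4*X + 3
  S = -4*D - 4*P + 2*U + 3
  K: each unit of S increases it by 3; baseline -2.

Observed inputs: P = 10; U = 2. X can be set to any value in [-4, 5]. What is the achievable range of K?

-377 to 55

Substituting into the S equation gives S = -16*X - 45.
Substituting into the K equation gives K = -48*X - 137.
Linear in X, so extremes are at the endpoints: X = -4 gives K = 55; X = 5 gives K = -377.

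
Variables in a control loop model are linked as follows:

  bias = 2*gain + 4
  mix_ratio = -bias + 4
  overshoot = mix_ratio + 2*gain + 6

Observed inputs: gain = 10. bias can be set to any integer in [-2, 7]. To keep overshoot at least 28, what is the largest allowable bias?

bias = 2

Intervening on bias fixes its value directly, overriding its dependence on gain.
Substituting into the overshoot equation gives overshoot = -bias + 30.
Require -bias + 30 ≥ 28, so bias ≤ 2.
The largest integer in [-2, 7] satisfying this is 2.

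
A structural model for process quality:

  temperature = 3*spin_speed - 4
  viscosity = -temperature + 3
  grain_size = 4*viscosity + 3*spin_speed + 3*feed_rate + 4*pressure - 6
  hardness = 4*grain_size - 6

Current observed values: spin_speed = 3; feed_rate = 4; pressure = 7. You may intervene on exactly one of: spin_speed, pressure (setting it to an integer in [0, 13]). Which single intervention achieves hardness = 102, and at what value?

Intervening on spin_speed: hardness = -36*spin_speed + 242. Reaching 102 requires spin_speed = 35/9, not an integer.
Intervening on pressure: with other inputs at their observed values, hardness = 16*pressure + 22. Solving for 102 gives pressure = 5, within [0, 13].

set pressure = 5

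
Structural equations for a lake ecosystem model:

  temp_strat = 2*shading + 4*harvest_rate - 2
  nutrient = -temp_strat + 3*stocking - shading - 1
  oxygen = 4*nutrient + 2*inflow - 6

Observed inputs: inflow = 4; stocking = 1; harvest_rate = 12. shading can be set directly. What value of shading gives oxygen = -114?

Substituting into the temp_strat equation gives temp_strat = 2*shading + 46.
So nutrient = -3*shading - 44.
oxygen becomes -12*shading - 174.
Solve -12*shading - 174 = -114: shading = (-114 + 174) / -12 = -5.

shading = -5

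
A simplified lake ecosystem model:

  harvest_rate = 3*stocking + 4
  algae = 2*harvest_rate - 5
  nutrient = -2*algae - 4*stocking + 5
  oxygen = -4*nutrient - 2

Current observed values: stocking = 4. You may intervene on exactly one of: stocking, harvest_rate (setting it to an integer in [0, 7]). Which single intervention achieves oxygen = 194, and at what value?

set stocking = 3

Intervening on stocking: with other inputs at their observed values, oxygen = 64*stocking + 2. Solving for 194 gives stocking = 3, within [0, 7].
Intervening on harvest_rate: oxygen = 16*harvest_rate + 2. Reaching 194 requires harvest_rate = 12, outside [0, 7].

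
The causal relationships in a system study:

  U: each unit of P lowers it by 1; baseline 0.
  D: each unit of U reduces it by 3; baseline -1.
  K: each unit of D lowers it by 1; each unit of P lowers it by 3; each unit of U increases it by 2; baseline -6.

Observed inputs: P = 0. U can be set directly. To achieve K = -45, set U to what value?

U = -8

Intervening on U fixes its value directly, overriding its dependence on P.
Substituting into the K equation gives K = 5*U - 5.
Solve 5*U - 5 = -45: U = (-45 + 5) / 5 = -8.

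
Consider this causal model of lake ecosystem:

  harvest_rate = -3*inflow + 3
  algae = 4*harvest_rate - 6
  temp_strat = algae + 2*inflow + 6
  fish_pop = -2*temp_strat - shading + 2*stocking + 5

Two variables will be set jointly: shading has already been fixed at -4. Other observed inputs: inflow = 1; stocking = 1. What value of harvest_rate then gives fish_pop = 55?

With shading held at -4:
Intervening on harvest_rate fixes its value directly, overriding its dependence on inflow.
Substituting into the temp_strat equation gives temp_strat = 4*harvest_rate + 2.
Substituting into the fish_pop equation gives fish_pop = -8*harvest_rate + 7.
Solve -8*harvest_rate + 7 = 55: harvest_rate = (55 - 7) / -8 = -6.

harvest_rate = -6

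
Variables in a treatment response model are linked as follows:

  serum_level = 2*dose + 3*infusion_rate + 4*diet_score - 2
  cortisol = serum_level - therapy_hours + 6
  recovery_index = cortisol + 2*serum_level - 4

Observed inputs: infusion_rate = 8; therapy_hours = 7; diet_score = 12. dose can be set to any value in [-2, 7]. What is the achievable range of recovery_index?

193 to 247

Substituting into the serum_level equation gives serum_level = 2*dose + 70.
Substituting into the cortisol equation gives cortisol = 2*dose + 69.
So recovery_index = 6*dose + 205.
Linear in dose, so extremes are at the endpoints: dose = -2 gives recovery_index = 193; dose = 7 gives recovery_index = 247.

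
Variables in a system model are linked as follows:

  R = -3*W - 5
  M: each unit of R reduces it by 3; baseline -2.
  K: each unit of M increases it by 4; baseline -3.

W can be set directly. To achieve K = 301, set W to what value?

W = 7

Substituting into the M equation gives M = 9*W + 13.
This gives K = 36*W + 49.
Solve 36*W + 49 = 301: W = (301 - 49) / 36 = 7.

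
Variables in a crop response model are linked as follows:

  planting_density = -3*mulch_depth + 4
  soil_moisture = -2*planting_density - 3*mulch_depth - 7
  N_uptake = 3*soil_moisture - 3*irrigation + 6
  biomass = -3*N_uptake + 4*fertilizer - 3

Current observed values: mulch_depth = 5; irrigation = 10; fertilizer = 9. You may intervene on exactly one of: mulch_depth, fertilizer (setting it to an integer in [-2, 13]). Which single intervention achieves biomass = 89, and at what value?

set fertilizer = 5

Intervening on mulch_depth: biomass = -27*mulch_depth + 240. Reaching 89 requires mulch_depth = 151/27, not an integer.
Intervening on fertilizer: with other inputs at their observed values, biomass = 4*fertilizer + 69. Solving for 89 gives fertilizer = 5, within [-2, 13].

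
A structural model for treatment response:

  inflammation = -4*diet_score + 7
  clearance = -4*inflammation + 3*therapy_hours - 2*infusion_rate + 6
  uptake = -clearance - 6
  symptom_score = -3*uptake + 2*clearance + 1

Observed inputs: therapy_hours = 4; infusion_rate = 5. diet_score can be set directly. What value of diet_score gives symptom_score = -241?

diet_score = -2

Substituting into the clearance equation gives clearance = 16*diet_score - 20.
So uptake = -16*diet_score + 14.
Substituting into the symptom_score equation gives symptom_score = 80*diet_score - 81.
Solve 80*diet_score - 81 = -241: diet_score = (-241 + 81) / 80 = -2.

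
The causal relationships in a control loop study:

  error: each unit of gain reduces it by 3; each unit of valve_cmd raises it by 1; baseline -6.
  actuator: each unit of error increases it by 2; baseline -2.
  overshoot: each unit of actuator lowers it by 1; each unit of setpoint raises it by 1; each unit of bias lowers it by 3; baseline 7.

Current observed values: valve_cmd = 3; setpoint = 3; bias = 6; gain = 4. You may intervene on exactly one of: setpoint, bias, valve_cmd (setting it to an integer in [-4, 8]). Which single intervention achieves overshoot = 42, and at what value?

Intervening on setpoint: overshoot = setpoint + 21. Reaching 42 requires setpoint = 21, outside [-4, 8].
Intervening on bias: with other inputs at their observed values, overshoot = -3*bias + 42. Solving for 42 gives bias = 0, within [-4, 8].
Intervening on valve_cmd: overshoot = -2*valve_cmd + 30. Reaching 42 requires valve_cmd = -6, outside [-4, 8].

set bias = 0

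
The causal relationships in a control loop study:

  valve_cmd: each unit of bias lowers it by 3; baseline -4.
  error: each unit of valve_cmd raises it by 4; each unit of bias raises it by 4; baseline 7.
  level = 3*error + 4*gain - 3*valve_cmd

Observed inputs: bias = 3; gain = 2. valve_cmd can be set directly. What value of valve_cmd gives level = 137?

valve_cmd = 8

Intervening on valve_cmd fixes its value directly, overriding its dependence on bias.
Substituting into the error equation gives error = 4*valve_cmd + 19.
level becomes 9*valve_cmd + 65.
Solve 9*valve_cmd + 65 = 137: valve_cmd = (137 - 65) / 9 = 8.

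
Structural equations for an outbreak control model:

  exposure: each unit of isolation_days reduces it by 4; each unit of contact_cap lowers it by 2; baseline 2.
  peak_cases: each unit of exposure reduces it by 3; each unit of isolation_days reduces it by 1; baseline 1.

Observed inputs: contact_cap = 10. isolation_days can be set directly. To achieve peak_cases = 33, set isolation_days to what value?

isolation_days = -2

Substituting into the exposure equation gives exposure = -4*isolation_days - 18.
So peak_cases = 11*isolation_days + 55.
Solve 11*isolation_days + 55 = 33: isolation_days = (33 - 55) / 11 = -2.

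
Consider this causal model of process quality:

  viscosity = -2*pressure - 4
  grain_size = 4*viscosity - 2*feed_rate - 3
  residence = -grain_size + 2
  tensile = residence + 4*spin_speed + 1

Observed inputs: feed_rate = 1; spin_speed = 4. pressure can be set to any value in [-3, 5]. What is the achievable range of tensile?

16 to 80

Substituting into the grain_size equation gives grain_size = -8*pressure - 21.
Substituting into the residence equation gives residence = 8*pressure + 23.
Substituting into the tensile equation gives tensile = 8*pressure + 40.
Linear in pressure, so extremes are at the endpoints: pressure = -3 gives tensile = 16; pressure = 5 gives tensile = 80.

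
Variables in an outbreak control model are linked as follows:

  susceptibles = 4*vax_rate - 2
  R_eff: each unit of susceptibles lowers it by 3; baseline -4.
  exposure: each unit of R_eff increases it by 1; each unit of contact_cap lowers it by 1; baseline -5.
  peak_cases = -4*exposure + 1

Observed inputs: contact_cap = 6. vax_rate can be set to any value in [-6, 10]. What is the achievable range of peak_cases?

-251 to 517

Substituting into the R_eff equation gives R_eff = -12*vax_rate + 2.
This gives exposure = -12*vax_rate - 9.
Substituting into the peak_cases equation gives peak_cases = 48*vax_rate + 37.
Linear in vax_rate, so extremes are at the endpoints: vax_rate = -6 gives peak_cases = -251; vax_rate = 10 gives peak_cases = 517.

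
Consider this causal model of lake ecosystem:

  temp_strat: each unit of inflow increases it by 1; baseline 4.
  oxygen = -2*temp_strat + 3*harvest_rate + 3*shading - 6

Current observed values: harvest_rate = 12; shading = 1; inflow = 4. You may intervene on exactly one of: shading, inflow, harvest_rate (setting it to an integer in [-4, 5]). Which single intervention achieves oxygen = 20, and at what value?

set shading = 2

Intervening on shading: with other inputs at their observed values, oxygen = 3*shading + 14. Solving for 20 gives shading = 2, within [-4, 5].
Intervening on inflow: oxygen = -2*inflow + 25. Reaching 20 requires inflow = 5/2, not an integer.
Intervening on harvest_rate: oxygen = 3*harvest_rate - 19. Reaching 20 requires harvest_rate = 13, outside [-4, 5].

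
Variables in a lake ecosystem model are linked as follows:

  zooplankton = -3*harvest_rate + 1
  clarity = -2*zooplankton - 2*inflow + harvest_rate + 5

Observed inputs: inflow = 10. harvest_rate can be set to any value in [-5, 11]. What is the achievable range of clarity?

Substituting into the clarity equation gives clarity = 7*harvest_rate - 17.
Linear in harvest_rate, so extremes are at the endpoints: harvest_rate = -5 gives clarity = -52; harvest_rate = 11 gives clarity = 60.

-52 to 60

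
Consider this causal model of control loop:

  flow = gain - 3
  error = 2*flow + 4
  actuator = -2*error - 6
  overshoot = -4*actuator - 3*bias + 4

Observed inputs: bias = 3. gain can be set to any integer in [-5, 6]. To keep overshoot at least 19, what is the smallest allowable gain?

gain = 1

Substituting into the error equation gives error = 2*gain - 2.
This gives actuator = -4*gain - 2.
Substituting into the overshoot equation gives overshoot = 16*gain + 3.
Require 16*gain + 3 ≥ 19, so gain ≥ 1.
The smallest integer in [-5, 6] satisfying this is 1.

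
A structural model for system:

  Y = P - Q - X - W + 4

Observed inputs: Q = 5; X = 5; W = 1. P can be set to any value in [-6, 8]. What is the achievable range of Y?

Substituting into the Y equation gives Y = P - 7.
Linear in P, so extremes are at the endpoints: P = -6 gives Y = -13; P = 8 gives Y = 1.

-13 to 1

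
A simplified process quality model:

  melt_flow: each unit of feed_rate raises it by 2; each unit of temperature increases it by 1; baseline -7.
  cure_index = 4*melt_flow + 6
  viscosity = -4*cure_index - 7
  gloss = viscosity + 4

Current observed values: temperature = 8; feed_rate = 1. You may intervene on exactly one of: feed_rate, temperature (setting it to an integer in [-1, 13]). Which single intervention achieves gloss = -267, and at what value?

set feed_rate = 7

Intervening on feed_rate: with other inputs at their observed values, gloss = -32*feed_rate - 43. Solving for -267 gives feed_rate = 7, within [-1, 13].
Intervening on temperature: gloss = -16*temperature + 53. Reaching -267 requires temperature = 20, outside [-1, 13].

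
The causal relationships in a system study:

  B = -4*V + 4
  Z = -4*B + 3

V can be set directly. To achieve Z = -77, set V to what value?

Substituting into the Z equation gives Z = 16*V - 13.
Solve 16*V - 13 = -77: V = (-77 + 13) / 16 = -4.

V = -4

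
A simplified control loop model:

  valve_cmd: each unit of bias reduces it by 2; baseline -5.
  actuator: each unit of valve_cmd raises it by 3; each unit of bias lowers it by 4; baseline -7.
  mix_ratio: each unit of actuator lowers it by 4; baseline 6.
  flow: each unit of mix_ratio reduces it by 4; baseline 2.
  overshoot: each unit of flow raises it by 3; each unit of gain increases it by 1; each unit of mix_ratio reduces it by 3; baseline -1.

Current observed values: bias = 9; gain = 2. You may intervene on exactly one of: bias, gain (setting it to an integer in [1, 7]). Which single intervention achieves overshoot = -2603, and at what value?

Intervening on bias: with other inputs at their observed values, overshoot = -600*bias - 1403. Solving for -2603 gives bias = 2, within [1, 7].
Intervening on gain: overshoot = gain - 6805. Reaching -2603 requires gain = 4202, outside [1, 7].

set bias = 2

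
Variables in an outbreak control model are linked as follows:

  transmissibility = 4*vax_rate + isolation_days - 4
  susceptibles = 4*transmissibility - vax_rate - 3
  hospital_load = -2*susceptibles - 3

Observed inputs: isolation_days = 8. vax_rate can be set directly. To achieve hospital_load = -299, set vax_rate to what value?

vax_rate = 9

Substituting into the transmissibility equation gives transmissibility = 4*vax_rate + 4.
susceptibles becomes 15*vax_rate + 13.
hospital_load becomes -30*vax_rate - 29.
Solve -30*vax_rate - 29 = -299: vax_rate = (-299 + 29) / -30 = 9.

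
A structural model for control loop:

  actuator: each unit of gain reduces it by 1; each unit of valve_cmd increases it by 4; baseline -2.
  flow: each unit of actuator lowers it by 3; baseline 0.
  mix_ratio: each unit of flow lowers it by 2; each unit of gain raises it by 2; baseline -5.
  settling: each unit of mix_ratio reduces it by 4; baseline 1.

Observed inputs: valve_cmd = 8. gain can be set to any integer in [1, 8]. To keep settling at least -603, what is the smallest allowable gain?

Substituting into the actuator equation gives actuator = -gain + 30.
Substituting into the flow equation gives flow = 3*gain - 90.
Substituting into the mix_ratio equation gives mix_ratio = -4*gain + 175.
Substituting into the settling equation gives settling = 16*gain - 699.
Require 16*gain - 699 ≥ -603, so gain ≥ 6.
The smallest integer in [1, 8] satisfying this is 6.

gain = 6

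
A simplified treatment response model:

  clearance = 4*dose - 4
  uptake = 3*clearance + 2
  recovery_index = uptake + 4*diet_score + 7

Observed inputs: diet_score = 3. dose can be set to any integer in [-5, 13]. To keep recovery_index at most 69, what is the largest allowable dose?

Substituting into the uptake equation gives uptake = 12*dose - 10.
Substituting into the recovery_index equation gives recovery_index = 12*dose + 9.
Require 12*dose + 9 ≤ 69, so dose ≤ 5.
The largest integer in [-5, 13] satisfying this is 5.

dose = 5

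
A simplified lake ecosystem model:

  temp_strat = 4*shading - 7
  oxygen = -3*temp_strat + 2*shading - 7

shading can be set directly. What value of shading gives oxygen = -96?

Substituting into the oxygen equation gives oxygen = -10*shading + 14.
Solve -10*shading + 14 = -96: shading = (-96 - 14) / -10 = 11.

shading = 11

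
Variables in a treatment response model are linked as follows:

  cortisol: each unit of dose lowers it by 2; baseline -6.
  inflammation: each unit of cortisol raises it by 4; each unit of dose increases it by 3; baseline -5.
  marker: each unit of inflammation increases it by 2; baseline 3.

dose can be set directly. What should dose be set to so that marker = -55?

dose = 0

Substituting into the inflammation equation gives inflammation = -5*dose - 29.
This gives marker = -10*dose - 55.
Solve -10*dose - 55 = -55: dose = (-55 + 55) / -10 = 0.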